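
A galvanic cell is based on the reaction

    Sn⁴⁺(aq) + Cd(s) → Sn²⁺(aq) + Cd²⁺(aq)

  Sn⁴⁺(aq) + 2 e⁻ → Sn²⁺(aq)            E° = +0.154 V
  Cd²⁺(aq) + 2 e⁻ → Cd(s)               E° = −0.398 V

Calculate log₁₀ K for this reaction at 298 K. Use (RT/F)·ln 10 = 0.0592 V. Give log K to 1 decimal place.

The Sn⁴⁺/Sn²⁺ couple is reduced (cathode); E°cell = +0.154 − (−0.398) = +0.552 V with n = 2.
At equilibrium E = 0, so log K = nE°cell / 0.0592 = (2)(+0.552) / 0.0592 = 18.6.

log K = 18.6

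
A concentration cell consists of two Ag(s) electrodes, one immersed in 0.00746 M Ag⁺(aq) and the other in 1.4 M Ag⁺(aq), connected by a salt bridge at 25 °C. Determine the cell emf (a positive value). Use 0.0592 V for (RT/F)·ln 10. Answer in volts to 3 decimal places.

For a concentration cell E°cell = 0, since both electrodes use the same couple.
The compartment with the higher Ag⁺(aq) concentration (1.4 M) acts as the cathode; ions are reduced there and produced at the dilute (0.00746 M) anode.
With n = 1, Ecell = −(0.0592/1)·log([dilute]/[conc]) = −(0.0592/1)·log(0.00746/1.4) = +0.135 V.

0.135 V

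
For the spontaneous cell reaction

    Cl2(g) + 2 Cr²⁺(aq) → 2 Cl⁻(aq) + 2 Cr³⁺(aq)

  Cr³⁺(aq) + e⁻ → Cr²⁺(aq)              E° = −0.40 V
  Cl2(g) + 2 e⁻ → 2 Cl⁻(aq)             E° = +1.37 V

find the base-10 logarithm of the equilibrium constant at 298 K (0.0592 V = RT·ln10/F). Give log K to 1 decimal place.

log K = 59.8

The Cl₂/Cl⁻ couple is reduced (cathode); E°cell = +1.37 − (−0.40) = +1.77 V with n = 2.
At equilibrium E = 0, so log K = nE°cell / 0.0592 = (2)(+1.77) / 0.0592 = 59.8.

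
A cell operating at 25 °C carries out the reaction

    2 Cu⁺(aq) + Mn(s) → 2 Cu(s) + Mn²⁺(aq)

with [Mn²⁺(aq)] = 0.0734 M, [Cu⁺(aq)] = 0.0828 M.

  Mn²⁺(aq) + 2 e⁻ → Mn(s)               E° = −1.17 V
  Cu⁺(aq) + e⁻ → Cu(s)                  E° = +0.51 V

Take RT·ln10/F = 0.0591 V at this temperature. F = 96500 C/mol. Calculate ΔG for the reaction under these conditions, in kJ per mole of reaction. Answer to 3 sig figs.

With Cu⁺/Cu reduced at the cathode, E°cell = +0.51 − (−1.17) = +1.68 V and n = 2.
Q = [Mn²⁺(aq)] / [Cu⁺(aq)]^2 = 10.7, so log Q = 1.030 and E = +1.68 − (0.0591/2)(1.030) = +1.6496 V.
Finally ΔG = −nFE = −(2)(96500 C/mol)(+1.6496 V) = −318 kJ/mol.

−318 kJ/mol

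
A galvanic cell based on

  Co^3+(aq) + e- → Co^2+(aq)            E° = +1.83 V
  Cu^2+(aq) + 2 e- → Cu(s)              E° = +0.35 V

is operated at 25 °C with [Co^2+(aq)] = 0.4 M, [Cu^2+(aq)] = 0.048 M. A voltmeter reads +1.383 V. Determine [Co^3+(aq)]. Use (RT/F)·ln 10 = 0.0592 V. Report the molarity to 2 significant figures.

0.0020 M

Co³⁺/Co²⁺ is the cathode (higher E°); E°cell = +1.83 − (+0.35) = +1.48 V with n = 2.
Rearranging E = E° − (0.0592/n)·log Q gives log Q = 2(+1.48 − (+1.383))/0.0592 = 3.277.
The balanced reaction is 2 Co^3+(aq) + Cu(s) → 2 Co^2+(aq) + Cu^2+(aq), so Q = ([Co^2+(aq)]^2·[Cu^2+(aq)]) / [Co^3+(aq)]^2.
Solving for the unknown gives log [Co^3+(aq)] = −2.696, so [Co^3+(aq)] ≈ 0.0020 M.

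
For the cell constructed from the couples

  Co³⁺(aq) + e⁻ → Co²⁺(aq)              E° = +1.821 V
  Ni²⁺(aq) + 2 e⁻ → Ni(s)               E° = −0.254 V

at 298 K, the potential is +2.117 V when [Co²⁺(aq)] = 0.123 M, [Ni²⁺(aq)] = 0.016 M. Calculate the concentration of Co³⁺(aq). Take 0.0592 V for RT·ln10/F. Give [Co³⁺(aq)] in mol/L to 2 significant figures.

0.080 M

Co³⁺/Co²⁺ is the cathode (higher E°); E°cell = +1.821 − (−0.254) = +2.075 V with n = 2.
Since E = E° − (0.0592/n)·log Q, log Q = n(E° − E)/0.0592 = −1.419.
The balanced reaction is 2 Co³⁺(aq) + Ni(s) → 2 Co²⁺(aq) + Ni²⁺(aq), so Q = ([Co²⁺(aq)]^2·[Ni²⁺(aq)]) / [Co³⁺(aq)]^2.
Isolating [Co³⁺(aq)] in Q = 10^{−1.419} yields log [Co³⁺(aq)] = −1.099, i.e. 0.080 M.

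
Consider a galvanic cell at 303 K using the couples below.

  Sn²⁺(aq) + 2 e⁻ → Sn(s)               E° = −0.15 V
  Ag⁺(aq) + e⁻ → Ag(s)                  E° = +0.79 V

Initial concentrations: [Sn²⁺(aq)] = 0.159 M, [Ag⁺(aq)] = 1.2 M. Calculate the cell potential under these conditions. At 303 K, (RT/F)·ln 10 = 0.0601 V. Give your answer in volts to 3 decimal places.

Since E°(Ag⁺/Ag) > E°(Sn²⁺/Sn), Ag⁺/Ag serves as the cathode.
The standard potential is +0.79 − (−0.15) = +0.94 V and the balanced reaction transfers n = 2 electrons.
The balanced reaction is 2 Ag⁺(aq) + Sn(s) → 2 Ag(s) + Sn²⁺(aq), so Q = [Sn²⁺(aq)] / [Ag⁺(aq)]^2 = 0.11 and log Q = −0.957.
Applying E = E° − (RT ln10/nF)·log Q gives +0.94 − (0.0601/2)(−0.957) = +0.969 V.

+0.969 V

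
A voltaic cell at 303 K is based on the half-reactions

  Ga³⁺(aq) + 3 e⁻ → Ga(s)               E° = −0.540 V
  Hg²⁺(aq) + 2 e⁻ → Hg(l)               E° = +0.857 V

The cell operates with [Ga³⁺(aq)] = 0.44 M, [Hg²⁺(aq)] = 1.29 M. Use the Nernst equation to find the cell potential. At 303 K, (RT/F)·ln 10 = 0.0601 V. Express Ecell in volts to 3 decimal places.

+1.407 V

The Hg²⁺/Hg couple has the more positive E°, so it is the cathode; Ga³⁺/Ga is the anode.
E°cell = E°cat − E°an = +0.857 − (−0.540) = +1.397 V; n = 6.
Balancing gives 3 Hg²⁺(aq) + 2 Ga(s) → 3 Hg(l) + 2 Ga³⁺(aq); hence Q = [Ga³⁺(aq)]^2 / [Hg²⁺(aq)]^3 = 0.0902 (log Q = −1.045).
E = E° − (0.0601/n)·log Q = +1.397 − (0.0601/6)(−1.045) = +1.407 V.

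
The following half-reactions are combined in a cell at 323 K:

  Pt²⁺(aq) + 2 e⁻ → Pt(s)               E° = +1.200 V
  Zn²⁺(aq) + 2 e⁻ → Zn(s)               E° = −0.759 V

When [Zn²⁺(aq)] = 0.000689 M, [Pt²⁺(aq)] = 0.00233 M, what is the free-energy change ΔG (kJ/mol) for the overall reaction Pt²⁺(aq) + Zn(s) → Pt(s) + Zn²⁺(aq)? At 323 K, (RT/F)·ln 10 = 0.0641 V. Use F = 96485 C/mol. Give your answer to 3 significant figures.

−381 kJ/mol

The standard cell potential is +1.200 − (−0.759) = +1.959 V, with n = 2 electrons in the balanced equation.
The reaction quotient is [Zn²⁺(aq)] / [Pt²⁺(aq)] = 0.296; by Nernst, E = +1.959 − (0.0641/2)(−0.529) = +1.9760 V.
Then ΔG = −nFE = −2 × 96485 × +1.9760 J/mol = −381 kJ/mol.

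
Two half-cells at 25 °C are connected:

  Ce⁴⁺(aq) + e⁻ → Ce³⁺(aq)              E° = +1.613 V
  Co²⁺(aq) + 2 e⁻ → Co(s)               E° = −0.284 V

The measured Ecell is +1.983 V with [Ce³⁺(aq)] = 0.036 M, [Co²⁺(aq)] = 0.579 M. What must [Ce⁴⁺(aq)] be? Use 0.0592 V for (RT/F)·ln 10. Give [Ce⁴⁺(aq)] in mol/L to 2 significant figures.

0.78 M

With Ce⁴⁺/Ce³⁺ at the cathode and Co²⁺/Co at the anode, E°cell = +1.613 − (−0.284) = +1.897 V (n = 2).
Since E = E° − (0.0592/n)·log Q, log Q = n(E° − E)/0.0592 = −2.905.
For 2 Ce⁴⁺(aq) + Co(s) → 2 Ce³⁺(aq) + Co²⁺(aq), the reaction quotient is Q = ([Ce³⁺(aq)]^2·[Co²⁺(aq)]) / [Ce⁴⁺(aq)]^2.
Substituting the known concentrations and solving, log [Ce⁴⁺(aq)] = −0.110 and [Ce⁴⁺(aq)] = 0.78 M.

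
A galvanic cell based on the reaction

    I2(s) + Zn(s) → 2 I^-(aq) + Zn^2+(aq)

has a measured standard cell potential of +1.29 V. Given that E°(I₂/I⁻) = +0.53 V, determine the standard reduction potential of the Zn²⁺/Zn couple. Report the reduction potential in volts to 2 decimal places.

−0.76 V

In the reaction as written the I₂/I⁻ couple is reduced (cathode) and Zn²⁺/Zn is oxidized (anode), so E°cell = E°(I₂/I⁻) − E°(Zn²⁺/Zn).
E°(Zn²⁺/Zn) = E°(cathode) − E°cell = +0.53 − (+1.29) = −0.76 V.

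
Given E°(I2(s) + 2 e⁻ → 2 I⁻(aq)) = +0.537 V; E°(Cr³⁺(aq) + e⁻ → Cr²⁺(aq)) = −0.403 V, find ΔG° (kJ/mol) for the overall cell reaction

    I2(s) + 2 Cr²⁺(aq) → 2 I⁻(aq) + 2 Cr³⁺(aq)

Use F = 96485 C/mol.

−181 kJ/mol

In the reaction as written I2(s) is reduced, so the I₂/I⁻ couple is the cathode and Cr³⁺/Cr²⁺ is the anode.
E°cell = +0.537 − (−0.403) = +0.940 V; balancing electrons gives n = 2.
ΔG° = −nFE°cell = −(2)(96485)(+0.940) J/mol = −181 kJ/mol.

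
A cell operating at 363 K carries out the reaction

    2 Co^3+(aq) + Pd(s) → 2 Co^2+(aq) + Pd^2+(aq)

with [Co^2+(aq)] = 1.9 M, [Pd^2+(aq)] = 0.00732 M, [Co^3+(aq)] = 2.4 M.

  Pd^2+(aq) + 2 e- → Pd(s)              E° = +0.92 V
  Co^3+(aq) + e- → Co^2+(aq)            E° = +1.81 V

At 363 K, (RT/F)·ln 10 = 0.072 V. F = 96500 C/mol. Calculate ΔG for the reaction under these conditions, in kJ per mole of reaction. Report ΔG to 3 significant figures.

−188 kJ/mol

With Co³⁺/Co²⁺ reduced at the cathode, E°cell = +1.81 − (+0.92) = +0.89 V and n = 2.
Here Q = ([Co^2+(aq)]^2·[Pd^2+(aq)]) / [Co^3+(aq)]^2 = 0.00459 (log Q = −2.338), giving E = +0.89 − (0.072/2)·(−2.338) = +0.9742 V.
Finally ΔG = −nFE = −(2)(96500 C/mol)(+0.9742 V) = −188 kJ/mol.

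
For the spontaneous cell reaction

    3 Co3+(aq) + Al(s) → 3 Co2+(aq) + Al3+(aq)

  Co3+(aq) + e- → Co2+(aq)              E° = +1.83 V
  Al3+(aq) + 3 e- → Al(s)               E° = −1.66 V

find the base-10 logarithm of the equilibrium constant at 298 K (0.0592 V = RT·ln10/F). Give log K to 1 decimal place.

log K = 176.9

The Co³⁺/Co²⁺ couple is reduced (cathode); E°cell = +1.83 − (−1.66) = +3.49 V with n = 3.
At equilibrium E = 0, so log K = nE°cell / 0.0592 = (3)(+3.49) / 0.0592 = 176.9.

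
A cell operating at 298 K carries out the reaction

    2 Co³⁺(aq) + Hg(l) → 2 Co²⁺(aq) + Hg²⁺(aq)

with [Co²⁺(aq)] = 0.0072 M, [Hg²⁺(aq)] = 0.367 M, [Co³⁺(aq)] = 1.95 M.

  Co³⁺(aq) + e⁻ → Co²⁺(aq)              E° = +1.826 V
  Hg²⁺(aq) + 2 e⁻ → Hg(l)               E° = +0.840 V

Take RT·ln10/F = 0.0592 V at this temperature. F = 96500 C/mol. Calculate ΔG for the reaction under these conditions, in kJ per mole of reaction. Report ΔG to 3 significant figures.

With Co³⁺/Co²⁺ reduced at the cathode, E°cell = +1.826 − (+0.840) = +0.986 V and n = 2.
The reaction quotient is ([Co²⁺(aq)]^2·[Hg²⁺(aq)]) / [Co³⁺(aq)]^2 = 5×10^−6; by Nernst, E = +0.986 − (0.0592/2)(−5.301) = +1.1429 V.
ΔG = −nFE = −(2)(96500)(+1.1429) J/mol = −221 kJ/mol.

−221 kJ/mol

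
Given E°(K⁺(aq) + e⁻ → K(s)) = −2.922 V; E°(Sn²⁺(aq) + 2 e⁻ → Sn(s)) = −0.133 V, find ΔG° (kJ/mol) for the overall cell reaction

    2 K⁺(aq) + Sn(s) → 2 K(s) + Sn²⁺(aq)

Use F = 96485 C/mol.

+538 kJ/mol

In the reaction as written K⁺(aq) is reduced, so the K⁺/K couple is the cathode and Sn²⁺/Sn is the anode.
E°cell = −2.922 − (−0.133) = −2.789 V; balancing electrons gives n = 2.
ΔG° = −nFE°cell = −(2)(96485)(−2.789) J/mol = +538 kJ/mol.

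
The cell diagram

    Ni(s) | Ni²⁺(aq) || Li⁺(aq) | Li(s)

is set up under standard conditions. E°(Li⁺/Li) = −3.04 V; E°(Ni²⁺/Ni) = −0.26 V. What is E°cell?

−2.78 V

By convention the left-hand electrode in cell notation is the anode (oxidation) and the right-hand electrode is the cathode (reduction).
E°cell = E°(right) − E°(left) = −3.04 − (−0.26) = −2.78 V.
The negative sign shows that, as written, the cell would require an external voltage to drive the reaction.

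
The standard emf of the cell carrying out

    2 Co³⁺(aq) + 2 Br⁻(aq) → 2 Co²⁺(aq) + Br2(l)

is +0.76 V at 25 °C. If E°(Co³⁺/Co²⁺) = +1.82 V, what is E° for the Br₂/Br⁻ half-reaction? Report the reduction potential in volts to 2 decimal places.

+1.06 V

In the reaction as written the Co³⁺/Co²⁺ couple is reduced (cathode) and Br₂/Br⁻ is oxidized (anode), so E°cell = E°(Co³⁺/Co²⁺) − E°(Br₂/Br⁻).
E°(Br₂/Br⁻) = E°(cathode) − E°cell = +1.82 − (+0.76) = +1.06 V.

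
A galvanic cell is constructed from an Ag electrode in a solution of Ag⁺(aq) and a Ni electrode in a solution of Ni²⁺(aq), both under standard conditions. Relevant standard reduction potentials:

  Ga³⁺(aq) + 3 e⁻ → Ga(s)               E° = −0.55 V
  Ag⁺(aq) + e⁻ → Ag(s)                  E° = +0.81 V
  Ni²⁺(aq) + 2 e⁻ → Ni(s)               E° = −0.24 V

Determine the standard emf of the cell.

The Ag⁺/Ag couple has the higher E°, so Ag ion is reduced (cathode) and Ni is oxidized (anode).
E°cell = E°(cathode) − E°(anode) = +0.81 − (−0.24) = +1.05 V.

+1.05 V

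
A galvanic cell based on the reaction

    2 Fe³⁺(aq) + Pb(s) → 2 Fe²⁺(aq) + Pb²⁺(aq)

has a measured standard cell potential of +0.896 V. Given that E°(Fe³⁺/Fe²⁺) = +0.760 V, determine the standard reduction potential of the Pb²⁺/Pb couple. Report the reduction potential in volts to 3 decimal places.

In the reaction as written the Fe³⁺/Fe²⁺ couple is reduced (cathode) and Pb²⁺/Pb is oxidized (anode), so E°cell = E°(Fe³⁺/Fe²⁺) − E°(Pb²⁺/Pb).
E°(Pb²⁺/Pb) = E°(cathode) − E°cell = +0.760 − (+0.896) = −0.136 V.

−0.136 V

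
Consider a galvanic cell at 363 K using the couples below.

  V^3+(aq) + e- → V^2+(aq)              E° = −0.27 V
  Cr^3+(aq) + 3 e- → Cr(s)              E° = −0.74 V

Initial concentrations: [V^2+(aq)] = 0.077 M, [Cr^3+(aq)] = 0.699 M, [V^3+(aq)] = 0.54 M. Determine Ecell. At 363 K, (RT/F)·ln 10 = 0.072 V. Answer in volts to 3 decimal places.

Since E°(V³⁺/V²⁺) > E°(Cr³⁺/Cr), V³⁺/V²⁺ serves as the cathode.
E°cell = −0.27 − (−0.74) = +0.47 V, with n = 3 electrons transferred.
Balancing gives 3 V^3+(aq) + Cr(s) → 3 V^2+(aq) + Cr^3+(aq); hence Q = ([V^2+(aq)]^3·[Cr^3+(aq)]) / [V^3+(aq)]^3 = 0.00203 (log Q = −2.693).
E = E° − (0.072/n)·log Q = +0.47 − (0.072/3)(−2.693) = +0.535 V.

+0.535 V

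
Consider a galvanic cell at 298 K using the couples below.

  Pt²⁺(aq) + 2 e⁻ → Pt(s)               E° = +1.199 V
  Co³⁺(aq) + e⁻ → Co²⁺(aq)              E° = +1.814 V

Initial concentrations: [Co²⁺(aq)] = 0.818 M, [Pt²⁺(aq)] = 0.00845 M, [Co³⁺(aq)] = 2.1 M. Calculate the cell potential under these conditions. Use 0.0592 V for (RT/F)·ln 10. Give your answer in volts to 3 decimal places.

The Co³⁺/Co²⁺ couple has the more positive E°, so it is the cathode; Pt²⁺/Pt is the anode.
E°cell = E°cat − E°an = +1.814 − (+1.199) = +0.615 V; n = 2.
The balanced reaction is 2 Co³⁺(aq) + Pt(s) → 2 Co²⁺(aq) + Pt²⁺(aq), so Q = ([Co²⁺(aq)]^2·[Pt²⁺(aq)]) / [Co³⁺(aq)]^2 = 0.00128 and log Q = −2.892.
By the Nernst equation, E = +0.615 − (0.0592/2)·(−2.892) = +0.701 V.

+0.701 V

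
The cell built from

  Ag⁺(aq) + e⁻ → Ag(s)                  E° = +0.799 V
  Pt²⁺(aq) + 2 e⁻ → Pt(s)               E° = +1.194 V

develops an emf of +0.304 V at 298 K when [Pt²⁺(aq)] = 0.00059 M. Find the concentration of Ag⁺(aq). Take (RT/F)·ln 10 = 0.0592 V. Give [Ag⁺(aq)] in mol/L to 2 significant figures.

0.84 M

Pt²⁺/Pt is the cathode (higher E°); E°cell = +1.194 − (+0.799) = +0.395 V with n = 2.
Rearranging E = E° − (0.0592/n)·log Q gives log Q = 2(+0.395 − (+0.304))/0.0592 = 3.074.
Balancing electrons gives Pt²⁺(aq) + 2 Ag(s) → Pt(s) + 2 Ag⁺(aq); thus Q = [Ag⁺(aq)]^2 / [Pt²⁺(aq)].
Isolating [Ag⁺(aq)] in Q = 10^{3.074} yields log [Ag⁺(aq)] = −0.078, i.e. 0.84 M.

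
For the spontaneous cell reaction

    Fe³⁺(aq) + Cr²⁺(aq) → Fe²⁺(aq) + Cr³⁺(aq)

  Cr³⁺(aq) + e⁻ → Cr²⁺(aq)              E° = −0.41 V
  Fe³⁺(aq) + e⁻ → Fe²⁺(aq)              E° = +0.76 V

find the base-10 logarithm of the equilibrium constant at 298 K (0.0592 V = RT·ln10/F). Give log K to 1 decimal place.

The Fe³⁺/Fe²⁺ couple is reduced (cathode); E°cell = +0.76 − (−0.41) = +1.17 V with n = 1.
At equilibrium E = 0, so log K = nE°cell / 0.0592 = (1)(+1.17) / 0.0592 = 19.8.

log K = 19.8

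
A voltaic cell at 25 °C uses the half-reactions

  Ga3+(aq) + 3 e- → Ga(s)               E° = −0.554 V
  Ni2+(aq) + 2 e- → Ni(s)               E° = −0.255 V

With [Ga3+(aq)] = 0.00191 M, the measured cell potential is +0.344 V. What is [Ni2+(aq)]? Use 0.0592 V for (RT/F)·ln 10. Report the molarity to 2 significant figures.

0.51 M

The Ni²⁺/Ni couple has the larger reduction potential, so it is the cathode: E°cell = −0.255 − (−0.554) = +0.299 V and n = 6.
Rearranging E = E° − (0.0592/n)·log Q gives log Q = 6(+0.299 − (+0.344))/0.0592 = −4.561.
For 3 Ni2+(aq) + 2 Ga(s) → 3 Ni(s) + 2 Ga3+(aq), the reaction quotient is Q = [Ga3+(aq)]^2 / [Ni2+(aq)]^3.
Substituting the known concentrations and solving, log [Ni2+(aq)] = −0.292 and [Ni2+(aq)] = 0.51 M.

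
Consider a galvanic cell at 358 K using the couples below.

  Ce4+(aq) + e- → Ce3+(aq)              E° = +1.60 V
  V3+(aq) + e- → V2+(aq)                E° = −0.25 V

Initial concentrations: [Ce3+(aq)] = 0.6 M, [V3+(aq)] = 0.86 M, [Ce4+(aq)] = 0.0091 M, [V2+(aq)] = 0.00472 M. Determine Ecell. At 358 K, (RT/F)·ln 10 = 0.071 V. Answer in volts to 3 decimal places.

+1.560 V

Ce⁴⁺/Ce³⁺ is reduced (cathode, E° = +1.60 V) and V³⁺/V²⁺ is oxidized (anode).
E°cell = E°cat − E°an = +1.60 − (−0.25) = +1.85 V; n = 1.
The balanced reaction is Ce4+(aq) + V2+(aq) → Ce3+(aq) + V3+(aq), so Q = ([Ce3+(aq)]·[V3+(aq)]) / ([Ce4+(aq)]·[V2+(aq)]) = 1.2×10^4 and log Q = 4.080.
By the Nernst equation, E = +1.85 − (0.071/1)·(4.080) = +1.560 V.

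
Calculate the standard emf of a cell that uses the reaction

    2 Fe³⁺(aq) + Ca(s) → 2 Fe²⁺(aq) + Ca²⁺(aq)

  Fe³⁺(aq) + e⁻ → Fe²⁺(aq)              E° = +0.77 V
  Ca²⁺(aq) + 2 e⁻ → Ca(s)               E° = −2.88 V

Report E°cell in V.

+3.65 V

In the reaction as written, Fe³⁺(aq) is reduced (cathode) and Ca²⁺(aq) is produced by oxidation at the anode.
E°cell = E°(cathode) − E°(anode) = +0.77 − (−2.88) = +3.65 V.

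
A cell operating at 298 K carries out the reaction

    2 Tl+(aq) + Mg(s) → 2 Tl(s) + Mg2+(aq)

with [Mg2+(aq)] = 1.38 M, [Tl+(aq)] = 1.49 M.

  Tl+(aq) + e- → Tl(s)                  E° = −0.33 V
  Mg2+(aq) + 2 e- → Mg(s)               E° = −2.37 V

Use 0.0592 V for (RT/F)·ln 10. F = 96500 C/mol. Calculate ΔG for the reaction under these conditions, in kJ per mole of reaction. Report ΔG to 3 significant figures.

The standard cell potential is −0.33 − (−2.37) = +2.04 V, with n = 2 electrons in the balanced equation.
The reaction quotient is [Mg2+(aq)] / [Tl+(aq)]^2 = 0.622; by Nernst, E = +2.04 − (0.0592/2)(−0.206) = +2.0461 V.
ΔG = −nFE = −(2)(96500)(+2.0461) J/mol = −395 kJ/mol.

−395 kJ/mol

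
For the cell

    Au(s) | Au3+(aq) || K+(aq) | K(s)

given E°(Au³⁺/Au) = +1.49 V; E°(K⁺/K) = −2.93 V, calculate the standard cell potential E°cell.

−4.42 V

By convention the left-hand electrode in cell notation is the anode (oxidation) and the right-hand electrode is the cathode (reduction).
E°cell = E°(right) − E°(left) = −2.93 − (+1.49) = −4.42 V.
The negative sign shows that, as written, the cell would require an external voltage to drive the reaction.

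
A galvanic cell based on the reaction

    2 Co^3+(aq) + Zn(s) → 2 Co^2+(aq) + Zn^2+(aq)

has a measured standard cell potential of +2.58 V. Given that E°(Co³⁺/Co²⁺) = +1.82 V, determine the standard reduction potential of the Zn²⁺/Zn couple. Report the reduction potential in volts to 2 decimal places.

−0.76 V

In the reaction as written the Co³⁺/Co²⁺ couple is reduced (cathode) and Zn²⁺/Zn is oxidized (anode), so E°cell = E°(Co³⁺/Co²⁺) − E°(Zn²⁺/Zn).
E°(Zn²⁺/Zn) = E°(cathode) − E°cell = +1.82 − (+2.58) = −0.76 V.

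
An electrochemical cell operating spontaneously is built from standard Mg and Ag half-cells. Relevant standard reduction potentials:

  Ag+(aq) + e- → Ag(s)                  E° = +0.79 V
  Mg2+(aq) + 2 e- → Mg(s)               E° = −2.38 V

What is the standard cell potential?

+3.17 V

Of the two couples in this cell, the one with the more positive reduction potential is reduced at the cathode: here that is Ag⁺/Ag (+0.79 V); Mg²⁺/Mg (−2.38 V) is the anode.
E°cell = E°(cathode) − E°(anode) = +0.79 − (−2.38) = +3.17 V.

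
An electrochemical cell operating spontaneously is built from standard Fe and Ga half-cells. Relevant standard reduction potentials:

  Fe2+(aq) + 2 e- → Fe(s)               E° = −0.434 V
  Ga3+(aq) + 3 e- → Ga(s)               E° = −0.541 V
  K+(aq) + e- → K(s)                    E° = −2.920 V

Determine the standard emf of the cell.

+0.107 V

The Fe²⁺/Fe couple has the higher E°, so Fe ion is reduced (cathode) and Ga is oxidized (anode).
E°cell = E°(cathode) − E°(anode) = −0.434 − (−0.541) = +0.107 V.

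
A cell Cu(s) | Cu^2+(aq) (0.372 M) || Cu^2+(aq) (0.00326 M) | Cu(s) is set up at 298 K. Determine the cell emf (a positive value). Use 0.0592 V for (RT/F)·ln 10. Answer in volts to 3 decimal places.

For a concentration cell E°cell = 0, since both electrodes use the same couple.
The compartment with the higher Cu^2+(aq) concentration (0.372 M) acts as the cathode; ions are reduced there and produced at the dilute (0.00326 M) anode.
With n = 2, Ecell = −(0.0592/2)·log([dilute]/[conc]) = −(0.0592/2)·log(0.00326/0.372) = +0.061 V.

0.061 V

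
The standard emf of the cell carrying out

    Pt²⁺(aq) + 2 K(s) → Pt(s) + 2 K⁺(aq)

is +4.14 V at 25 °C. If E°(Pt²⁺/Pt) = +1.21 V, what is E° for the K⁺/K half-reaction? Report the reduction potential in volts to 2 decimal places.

In the reaction as written the Pt²⁺/Pt couple is reduced (cathode) and K⁺/K is oxidized (anode), so E°cell = E°(Pt²⁺/Pt) − E°(K⁺/K).
E°(K⁺/K) = E°(cathode) − E°cell = +1.21 − (+4.14) = −2.93 V.

−2.93 V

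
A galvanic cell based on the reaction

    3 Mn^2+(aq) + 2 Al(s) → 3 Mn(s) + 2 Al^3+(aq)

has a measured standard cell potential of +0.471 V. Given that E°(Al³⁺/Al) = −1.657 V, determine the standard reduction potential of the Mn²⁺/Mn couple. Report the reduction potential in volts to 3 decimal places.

−1.186 V

In the reaction as written the Mn²⁺/Mn couple is reduced (cathode) and Al³⁺/Al is oxidized (anode), so E°cell = E°(Mn²⁺/Mn) − E°(Al³⁺/Al).
E°(Mn²⁺/Mn) = E°cell + E°(anode) = +0.471 + (−1.657) = −1.186 V.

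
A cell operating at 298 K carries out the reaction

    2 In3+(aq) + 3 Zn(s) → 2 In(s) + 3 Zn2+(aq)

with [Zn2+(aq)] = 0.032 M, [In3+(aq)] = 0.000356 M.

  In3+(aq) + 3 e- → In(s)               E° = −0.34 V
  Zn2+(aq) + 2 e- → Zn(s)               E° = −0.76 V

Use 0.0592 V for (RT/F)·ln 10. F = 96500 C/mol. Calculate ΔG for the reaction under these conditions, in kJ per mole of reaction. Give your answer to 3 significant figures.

E°cell = −0.34 − (−0.76) = +0.42 V; the balanced reaction transfers n = 6 electrons.
The reaction quotient is [Zn2+(aq)]^3 / [In3+(aq)]^2 = 259; by Nernst, E = +0.42 − (0.0592/6)(2.413) = +0.3962 V.
ΔG = −nFE = −(6)(96500)(+0.3962) J/mol = −229 kJ/mol.

−229 kJ/mol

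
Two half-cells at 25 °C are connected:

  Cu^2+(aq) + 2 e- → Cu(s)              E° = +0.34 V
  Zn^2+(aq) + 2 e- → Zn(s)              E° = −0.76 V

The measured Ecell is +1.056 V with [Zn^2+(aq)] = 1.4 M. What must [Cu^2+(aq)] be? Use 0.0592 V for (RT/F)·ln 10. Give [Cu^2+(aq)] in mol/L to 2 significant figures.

0.046 M

The Cu²⁺/Cu couple has the larger reduction potential, so it is the cathode: E°cell = +0.34 − (−0.76) = +1.10 V and n = 2.
Since E = E° − (0.0592/n)·log Q, log Q = n(E° − E)/0.0592 = 1.486.
The balanced reaction is Cu^2+(aq) + Zn(s) → Cu(s) + Zn^2+(aq), so Q = [Zn^2+(aq)] / [Cu^2+(aq)].
Isolating [Cu^2+(aq)] in Q = 10^{1.486} yields log [Cu^2+(aq)] = −1.340, i.e. 0.046 M.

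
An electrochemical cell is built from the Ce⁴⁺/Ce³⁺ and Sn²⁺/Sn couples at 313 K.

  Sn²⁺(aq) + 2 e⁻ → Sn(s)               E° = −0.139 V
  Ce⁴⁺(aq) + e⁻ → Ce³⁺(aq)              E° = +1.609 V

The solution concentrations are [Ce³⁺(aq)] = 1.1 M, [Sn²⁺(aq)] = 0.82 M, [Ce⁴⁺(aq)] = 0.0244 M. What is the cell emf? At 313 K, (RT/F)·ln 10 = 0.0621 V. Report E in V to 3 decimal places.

+1.648 V

Ce⁴⁺/Ce³⁺ is reduced (cathode, E° = +1.609 V) and Sn²⁺/Sn is oxidized (anode).
The standard potential is +1.609 − (−0.139) = +1.748 V and the balanced reaction transfers n = 2 electrons.
The balanced reaction is 2 Ce⁴⁺(aq) + Sn(s) → 2 Ce³⁺(aq) + Sn²⁺(aq), so Q = ([Ce³⁺(aq)]^2·[Sn²⁺(aq)]) / [Ce⁴⁺(aq)]^2 = 1.67×10^3 and log Q = 3.222.
Applying E = E° − (RT ln10/nF)·log Q gives +1.748 − (0.0621/2)(3.222) = +1.648 V.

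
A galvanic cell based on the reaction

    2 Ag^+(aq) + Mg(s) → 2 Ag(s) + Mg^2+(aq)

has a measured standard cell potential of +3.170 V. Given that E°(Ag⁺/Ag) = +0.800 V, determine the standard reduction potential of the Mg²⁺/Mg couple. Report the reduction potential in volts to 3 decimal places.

In the reaction as written the Ag⁺/Ag couple is reduced (cathode) and Mg²⁺/Mg is oxidized (anode), so E°cell = E°(Ag⁺/Ag) − E°(Mg²⁺/Mg).
E°(Mg²⁺/Mg) = E°(cathode) − E°cell = +0.800 − (+3.170) = −2.370 V.

−2.370 V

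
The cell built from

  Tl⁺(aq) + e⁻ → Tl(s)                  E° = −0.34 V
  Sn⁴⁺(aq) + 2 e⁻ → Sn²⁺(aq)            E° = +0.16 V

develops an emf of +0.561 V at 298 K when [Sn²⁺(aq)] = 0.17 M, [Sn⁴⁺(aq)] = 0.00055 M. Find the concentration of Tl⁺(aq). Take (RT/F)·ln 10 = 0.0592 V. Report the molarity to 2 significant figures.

0.0053 M

Sn⁴⁺/Sn²⁺ is the cathode (higher E°); E°cell = +0.16 − (−0.34) = +0.50 V with n = 2.
From the Nernst equation, log Q = n(E° − E)/0.0592 = 2·(+0.50 − (+0.561))/0.0592 = −2.061.
The balanced reaction is Sn⁴⁺(aq) + 2 Tl(s) → Sn²⁺(aq) + 2 Tl⁺(aq), so Q = ([Sn²⁺(aq)]·[Tl⁺(aq)]^2) / [Sn⁴⁺(aq)].
Substituting the known concentrations and solving, log [Tl⁺(aq)] = −2.276 and [Tl⁺(aq)] = 0.0053 M.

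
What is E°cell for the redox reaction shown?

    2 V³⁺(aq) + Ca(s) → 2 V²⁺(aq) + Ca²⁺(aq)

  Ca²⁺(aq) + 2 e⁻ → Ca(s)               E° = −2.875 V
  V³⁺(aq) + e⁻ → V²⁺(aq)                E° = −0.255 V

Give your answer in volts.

V³⁺(aq) gains electrons, so the V³⁺/V²⁺ couple is the cathode; the Ca²⁺/Ca couple is the anode.
E°cell = E°(cathode) − E°(anode) = −0.255 − (−2.875) = +2.620 V.
The positive value indicates the reaction is spontaneous as written.

+2.620 V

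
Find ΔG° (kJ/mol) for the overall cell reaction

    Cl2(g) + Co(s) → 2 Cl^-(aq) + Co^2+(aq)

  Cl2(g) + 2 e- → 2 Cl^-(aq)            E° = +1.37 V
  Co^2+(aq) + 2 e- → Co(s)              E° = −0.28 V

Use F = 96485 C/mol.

−318 kJ/mol

In the reaction as written Cl2(g) is reduced, so the Cl₂/Cl⁻ couple is the cathode and Co²⁺/Co is the anode.
E°cell = +1.37 − (−0.28) = +1.65 V; balancing electrons gives n = 2.
ΔG° = −nFE°cell = −(2)(96485)(+1.65) J/mol = −318 kJ/mol.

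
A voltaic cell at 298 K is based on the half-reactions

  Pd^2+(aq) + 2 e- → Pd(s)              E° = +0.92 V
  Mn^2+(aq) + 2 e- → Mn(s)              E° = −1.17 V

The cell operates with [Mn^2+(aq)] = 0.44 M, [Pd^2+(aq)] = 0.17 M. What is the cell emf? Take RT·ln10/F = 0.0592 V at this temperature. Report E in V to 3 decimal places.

The Pd²⁺/Pd couple has the more positive E°, so it is the cathode; Mn²⁺/Mn is the anode.
E°cell = E°cat − E°an = +0.92 − (−1.17) = +2.09 V; n = 2.
Balancing gives Pd^2+(aq) + Mn(s) → Pd(s) + Mn^2+(aq); hence Q = [Mn^2+(aq)] / [Pd^2+(aq)] = 2.59 (log Q = 0.413).
By the Nernst equation, E = +2.09 − (0.0592/2)·(0.413) = +2.078 V.

+2.078 V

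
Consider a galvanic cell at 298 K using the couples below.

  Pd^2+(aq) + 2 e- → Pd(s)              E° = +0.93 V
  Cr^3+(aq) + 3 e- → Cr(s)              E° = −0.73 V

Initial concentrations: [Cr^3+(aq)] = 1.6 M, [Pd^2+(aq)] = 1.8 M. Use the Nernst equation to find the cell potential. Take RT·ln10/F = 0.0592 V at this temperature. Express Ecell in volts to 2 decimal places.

Pd²⁺/Pd is reduced (cathode, E° = +0.93 V) and Cr³⁺/Cr is oxidized (anode).
E°cell = +0.93 − (−0.73) = +1.66 V, with n = 6 electrons transferred.
For the overall reaction 3 Pd^2+(aq) + 2 Cr(s) → 3 Pd(s) + 2 Cr^3+(aq), Q = [Cr^3+(aq)]^2 / [Pd^2+(aq)]^3 = 0.439, giving log Q = −0.358.
E = E° − (0.0592/n)·log Q = +1.66 − (0.0592/6)(−0.358) = +1.66 V.

+1.66 V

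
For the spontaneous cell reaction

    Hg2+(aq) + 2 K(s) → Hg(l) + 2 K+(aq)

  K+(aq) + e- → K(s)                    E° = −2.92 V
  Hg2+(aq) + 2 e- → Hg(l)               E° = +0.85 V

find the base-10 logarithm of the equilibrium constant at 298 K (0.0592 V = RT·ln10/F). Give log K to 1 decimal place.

log K = 127.4

The Hg²⁺/Hg couple is reduced (cathode); E°cell = +0.85 − (−2.92) = +3.77 V with n = 2.
At equilibrium E = 0, so log K = nE°cell / 0.0592 = (2)(+3.77) / 0.0592 = 127.4.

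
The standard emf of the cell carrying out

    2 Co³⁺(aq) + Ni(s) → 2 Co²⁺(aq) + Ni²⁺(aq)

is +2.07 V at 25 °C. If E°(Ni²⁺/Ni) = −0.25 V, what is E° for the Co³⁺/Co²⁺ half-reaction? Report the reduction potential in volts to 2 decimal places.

In the reaction as written the Co³⁺/Co²⁺ couple is reduced (cathode) and Ni²⁺/Ni is oxidized (anode), so E°cell = E°(Co³⁺/Co²⁺) − E°(Ni²⁺/Ni).
E°(Co³⁺/Co²⁺) = E°cell + E°(anode) = +2.07 + (−0.25) = +1.82 V.

+1.82 V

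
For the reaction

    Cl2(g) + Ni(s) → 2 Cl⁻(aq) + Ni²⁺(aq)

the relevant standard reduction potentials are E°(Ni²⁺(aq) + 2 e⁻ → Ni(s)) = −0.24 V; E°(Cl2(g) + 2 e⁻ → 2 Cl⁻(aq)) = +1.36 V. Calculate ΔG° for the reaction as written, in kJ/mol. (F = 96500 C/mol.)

In the reaction as written Cl2(g) is reduced, so the Cl₂/Cl⁻ couple is the cathode and Ni²⁺/Ni is the anode.
E°cell = +1.36 − (−0.24) = +1.60 V; balancing electrons gives n = 2.
ΔG° = −nFE°cell = −(2)(96500)(+1.60) J/mol = −309 kJ/mol.

−309 kJ/mol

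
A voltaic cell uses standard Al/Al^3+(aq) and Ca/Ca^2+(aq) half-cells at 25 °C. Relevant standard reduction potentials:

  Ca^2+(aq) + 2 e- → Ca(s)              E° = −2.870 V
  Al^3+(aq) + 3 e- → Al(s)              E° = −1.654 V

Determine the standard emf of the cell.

Of the two couples in this cell, the one with the more positive reduction potential is reduced at the cathode: here that is Al³⁺/Al (−1.654 V); Ca²⁺/Ca (−2.870 V) is the anode.
E°cell = E°(cathode) − E°(anode) = −1.654 − (−2.870) = +1.216 V.

+1.216 V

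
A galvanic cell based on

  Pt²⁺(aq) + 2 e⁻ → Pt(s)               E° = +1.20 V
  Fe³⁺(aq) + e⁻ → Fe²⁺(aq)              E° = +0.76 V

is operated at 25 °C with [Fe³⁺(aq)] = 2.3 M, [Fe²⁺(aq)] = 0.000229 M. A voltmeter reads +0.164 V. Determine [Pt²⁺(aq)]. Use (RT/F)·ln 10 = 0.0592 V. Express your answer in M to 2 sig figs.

With Pt²⁺/Pt at the cathode and Fe³⁺/Fe²⁺ at the anode, E°cell = +1.20 − (+0.76) = +0.44 V (n = 2).
From the Nernst equation, log Q = n(E° − E)/0.0592 = 2·(+0.44 − (+0.164))/0.0592 = 9.324.
Balancing electrons gives Pt²⁺(aq) + 2 Fe²⁺(aq) → Pt(s) + 2 Fe³⁺(aq); thus Q = [Fe³⁺(aq)]^2 / ([Pt²⁺(aq)]·[Fe²⁺(aq)]^2).
Substituting the known concentrations and solving, log [Pt²⁺(aq)] = −1.320 and [Pt²⁺(aq)] = 0.048 M.

0.048 M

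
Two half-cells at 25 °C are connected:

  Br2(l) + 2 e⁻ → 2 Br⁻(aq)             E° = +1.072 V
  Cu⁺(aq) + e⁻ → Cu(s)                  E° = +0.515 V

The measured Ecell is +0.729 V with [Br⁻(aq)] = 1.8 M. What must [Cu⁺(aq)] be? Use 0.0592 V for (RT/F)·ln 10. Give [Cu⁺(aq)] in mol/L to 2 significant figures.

With Br₂/Br⁻ at the cathode and Cu⁺/Cu at the anode, E°cell = +1.072 − (+0.515) = +0.557 V (n = 2).
From the Nernst equation, log Q = n(E° − E)/0.0592 = 2·(+0.557 − (+0.729))/0.0592 = −5.811.
Balancing electrons gives Br2(l) + 2 Cu(s) → 2 Br⁻(aq) + 2 Cu⁺(aq); thus Q = [Br⁻(aq)]^2·[Cu⁺(aq)]^2.
Solving for the unknown gives log [Cu⁺(aq)] = −3.161, so [Cu⁺(aq)] ≈ 0.00069 M.

0.00069 M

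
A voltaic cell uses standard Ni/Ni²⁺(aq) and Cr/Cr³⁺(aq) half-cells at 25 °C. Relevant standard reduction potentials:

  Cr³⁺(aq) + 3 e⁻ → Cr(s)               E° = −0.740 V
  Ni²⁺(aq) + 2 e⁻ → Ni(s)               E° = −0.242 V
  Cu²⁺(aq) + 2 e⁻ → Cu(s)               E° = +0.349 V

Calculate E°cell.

The Ni²⁺/Ni couple has the higher E°, so Ni ion is reduced (cathode) and Cr is oxidized (anode).
E°cell = E°(cathode) − E°(anode) = −0.242 − (−0.740) = +0.498 V.

+0.498 V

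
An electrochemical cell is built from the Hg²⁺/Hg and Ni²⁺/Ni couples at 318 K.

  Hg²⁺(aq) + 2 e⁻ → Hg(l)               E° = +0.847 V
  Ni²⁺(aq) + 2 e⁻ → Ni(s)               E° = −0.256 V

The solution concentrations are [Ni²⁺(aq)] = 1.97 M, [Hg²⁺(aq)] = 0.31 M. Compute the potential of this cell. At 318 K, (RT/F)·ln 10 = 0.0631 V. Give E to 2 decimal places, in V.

Hg²⁺/Hg is reduced (cathode, E° = +0.847 V) and Ni²⁺/Ni is oxidized (anode).
The standard potential is +0.847 − (−0.256) = +1.103 V and the balanced reaction transfers n = 2 electrons.
The balanced reaction is Hg²⁺(aq) + Ni(s) → Hg(l) + Ni²⁺(aq), so Q = [Ni²⁺(aq)] / [Hg²⁺(aq)] = 6.35 and log Q = 0.803.
Applying E = E° − (RT ln10/nF)·log Q gives +1.103 − (0.0631/2)(0.803) = +1.08 V.

+1.08 V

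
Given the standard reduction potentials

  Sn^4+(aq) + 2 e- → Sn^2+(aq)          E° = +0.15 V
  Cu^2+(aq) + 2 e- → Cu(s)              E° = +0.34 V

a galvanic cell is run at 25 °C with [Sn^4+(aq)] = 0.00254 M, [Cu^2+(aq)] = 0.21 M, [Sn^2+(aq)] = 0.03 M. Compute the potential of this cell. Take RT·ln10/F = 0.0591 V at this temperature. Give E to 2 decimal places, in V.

Since E°(Cu²⁺/Cu) > E°(Sn⁴⁺/Sn²⁺), Cu²⁺/Cu serves as the cathode.
The standard potential is +0.34 − (+0.15) = +0.19 V and the balanced reaction transfers n = 2 electrons.
Balancing gives Cu^2+(aq) + Sn^2+(aq) → Cu(s) + Sn^4+(aq); hence Q = [Sn^4+(aq)] / ([Cu^2+(aq)]·[Sn^2+(aq)]) = 0.403 (log Q = −0.395).
By the Nernst equation, E = +0.19 − (0.0591/2)·(−0.395) = +0.20 V.

+0.20 V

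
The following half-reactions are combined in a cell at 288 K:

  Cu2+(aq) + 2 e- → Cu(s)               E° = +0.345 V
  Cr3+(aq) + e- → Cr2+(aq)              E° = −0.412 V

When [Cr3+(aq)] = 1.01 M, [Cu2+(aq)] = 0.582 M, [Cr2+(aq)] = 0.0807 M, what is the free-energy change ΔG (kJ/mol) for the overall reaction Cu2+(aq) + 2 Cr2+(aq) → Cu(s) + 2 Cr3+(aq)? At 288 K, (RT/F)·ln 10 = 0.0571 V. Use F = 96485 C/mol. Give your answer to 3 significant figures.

E°cell = +0.345 − (−0.412) = +0.757 V; the balanced reaction transfers n = 2 electrons.
Q = [Cr3+(aq)]^2 / ([Cu2+(aq)]·[Cr2+(aq)]^2) = 269, so log Q = 2.430 and E = +0.757 − (0.0571/2)(2.430) = +0.6876 V.
ΔG = −nFE = −(2)(96485)(+0.6876) J/mol = −133 kJ/mol.

−133 kJ/mol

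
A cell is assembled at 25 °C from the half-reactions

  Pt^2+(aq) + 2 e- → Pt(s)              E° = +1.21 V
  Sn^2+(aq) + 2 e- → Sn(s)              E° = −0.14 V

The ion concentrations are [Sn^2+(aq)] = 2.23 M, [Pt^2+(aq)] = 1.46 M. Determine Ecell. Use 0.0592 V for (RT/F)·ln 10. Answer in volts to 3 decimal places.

+1.345 V

Since E°(Pt²⁺/Pt) > E°(Sn²⁺/Sn), Pt²⁺/Pt serves as the cathode.
E°cell = +1.21 − (−0.14) = +1.35 V, with n = 2 electrons transferred.
For the overall reaction Pt^2+(aq) + Sn(s) → Pt(s) + Sn^2+(aq), Q = [Sn^2+(aq)] / [Pt^2+(aq)] = 1.53, giving log Q = 0.184.
Applying E = E° − (RT ln10/nF)·log Q gives +1.35 − (0.0592/2)(0.184) = +1.345 V.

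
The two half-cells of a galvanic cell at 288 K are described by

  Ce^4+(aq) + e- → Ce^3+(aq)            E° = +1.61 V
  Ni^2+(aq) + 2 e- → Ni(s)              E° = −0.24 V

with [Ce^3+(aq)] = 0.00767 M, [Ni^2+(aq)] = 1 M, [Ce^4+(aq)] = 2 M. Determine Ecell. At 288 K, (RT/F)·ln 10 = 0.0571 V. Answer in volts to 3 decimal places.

+1.988 V

Ce⁴⁺/Ce³⁺ is reduced (cathode, E° = +1.61 V) and Ni²⁺/Ni is oxidized (anode).
E°cell = E°cat − E°an = +1.61 − (−0.24) = +1.85 V; n = 2.
For the overall reaction 2 Ce^4+(aq) + Ni(s) → 2 Ce^3+(aq) + Ni^2+(aq), Q = ([Ce^3+(aq)]^2·[Ni^2+(aq)]) / [Ce^4+(aq)]^2 = 1.47×10^−5, giving log Q = −4.832.
By the Nernst equation, E = +1.85 − (0.0571/2)·(−4.832) = +1.988 V.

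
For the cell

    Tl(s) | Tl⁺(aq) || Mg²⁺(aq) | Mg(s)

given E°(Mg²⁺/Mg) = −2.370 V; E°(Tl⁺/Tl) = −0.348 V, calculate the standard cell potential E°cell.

−2.022 V

By convention the left-hand electrode in cell notation is the anode (oxidation) and the right-hand electrode is the cathode (reduction).
E°cell = E°(right) − E°(left) = −2.370 − (−0.348) = −2.022 V.
The negative sign shows that, as written, the cell would require an external voltage to drive the reaction.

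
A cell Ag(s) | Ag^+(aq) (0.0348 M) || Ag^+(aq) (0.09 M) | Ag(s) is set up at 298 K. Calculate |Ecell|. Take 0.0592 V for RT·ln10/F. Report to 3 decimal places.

For a concentration cell E°cell = 0, since both electrodes use the same couple.
The compartment with the higher Ag^+(aq) concentration (0.09 M) acts as the cathode; ions are reduced there and produced at the dilute (0.0348 M) anode.
With n = 1, Ecell = −(0.0592/1)·log([dilute]/[conc]) = −(0.0592/1)·log(0.0348/0.09) = +0.024 V.

0.024 V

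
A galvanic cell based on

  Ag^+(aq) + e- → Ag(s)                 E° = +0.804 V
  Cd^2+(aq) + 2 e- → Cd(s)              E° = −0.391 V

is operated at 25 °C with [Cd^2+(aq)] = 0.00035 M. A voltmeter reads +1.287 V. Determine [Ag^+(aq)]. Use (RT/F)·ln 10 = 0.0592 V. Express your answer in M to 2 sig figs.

The Ag⁺/Ag couple has the larger reduction potential, so it is the cathode: E°cell = +0.804 − (−0.391) = +1.195 V and n = 2.
Rearranging E = E° − (0.0592/n)·log Q gives log Q = 2(+1.195 − (+1.287))/0.0592 = −3.108.
Balancing electrons gives 2 Ag^+(aq) + Cd(s) → 2 Ag(s) + Cd^2+(aq); thus Q = [Cd^2+(aq)] / [Ag^+(aq)]^2.
Solving for the unknown gives log [Ag^+(aq)] = −0.174, so [Ag^+(aq)] ≈ 0.67 M.

0.67 M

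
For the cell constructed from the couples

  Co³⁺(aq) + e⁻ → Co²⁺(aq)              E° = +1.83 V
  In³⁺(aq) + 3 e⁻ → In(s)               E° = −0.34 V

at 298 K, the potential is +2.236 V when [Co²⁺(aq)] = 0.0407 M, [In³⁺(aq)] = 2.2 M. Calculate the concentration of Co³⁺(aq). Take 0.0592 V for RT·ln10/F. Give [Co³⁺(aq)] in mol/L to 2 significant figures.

0.69 M

The Co³⁺/Co²⁺ couple has the larger reduction potential, so it is the cathode: E°cell = +1.83 − (−0.34) = +2.17 V and n = 3.
From the Nernst equation, log Q = n(E° − E)/0.0592 = 3·(+2.17 − (+2.236))/0.0592 = −3.345.
The balanced reaction is 3 Co³⁺(aq) + In(s) → 3 Co²⁺(aq) + In³⁺(aq), so Q = ([Co²⁺(aq)]^3·[In³⁺(aq)]) / [Co³⁺(aq)]^3.
Isolating [Co³⁺(aq)] in Q = 10^{−3.345} yields log [Co³⁺(aq)] = −0.161, i.e. 0.69 M.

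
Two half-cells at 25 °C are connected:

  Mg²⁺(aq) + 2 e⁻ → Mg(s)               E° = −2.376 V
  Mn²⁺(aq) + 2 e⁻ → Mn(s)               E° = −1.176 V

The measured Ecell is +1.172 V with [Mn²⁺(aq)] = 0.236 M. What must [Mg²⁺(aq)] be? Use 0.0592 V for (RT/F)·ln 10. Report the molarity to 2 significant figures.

With Mn²⁺/Mn at the cathode and Mg²⁺/Mg at the anode, E°cell = −1.176 − (−2.376) = +1.200 V (n = 2).
Since E = E° − (0.0592/n)·log Q, log Q = n(E° − E)/0.0592 = 0.946.
The balanced reaction is Mn²⁺(aq) + Mg(s) → Mn(s) + Mg²⁺(aq), so Q = [Mg²⁺(aq)] / [Mn²⁺(aq)].
Substituting the known concentrations and solving, log [Mg²⁺(aq)] = 0.319 and [Mg²⁺(aq)] = 2.1 M.

2.1 M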